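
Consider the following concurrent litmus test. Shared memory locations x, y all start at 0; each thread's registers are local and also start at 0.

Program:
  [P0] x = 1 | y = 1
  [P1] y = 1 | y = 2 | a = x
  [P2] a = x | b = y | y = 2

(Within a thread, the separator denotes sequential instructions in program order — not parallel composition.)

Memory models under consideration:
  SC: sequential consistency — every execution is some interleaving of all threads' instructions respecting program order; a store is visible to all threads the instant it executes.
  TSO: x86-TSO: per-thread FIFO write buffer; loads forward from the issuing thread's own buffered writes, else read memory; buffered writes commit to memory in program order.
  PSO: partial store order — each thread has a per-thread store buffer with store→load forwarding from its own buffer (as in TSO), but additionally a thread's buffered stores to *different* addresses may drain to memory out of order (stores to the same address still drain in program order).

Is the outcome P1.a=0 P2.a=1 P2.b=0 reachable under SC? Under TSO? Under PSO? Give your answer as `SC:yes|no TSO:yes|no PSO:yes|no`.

outcome vector order: (P1.a,P2.a,P2.b)
under SC → 0/0/0 0/0/1 0/0/2 0/1/1 0/1/2 1/0/0 1/0/1 1/0/2 1/1/0 1/1/1 1/1/2
under TSO → 0/0/0 0/0/1 0/0/2 0/1/0 0/1/1 0/1/2 1/0/0 1/0/1 1/0/2 1/1/0 1/1/1 1/1/2
under PSO → 0/0/0 0/0/1 0/0/2 0/1/0 0/1/1 0/1/2 1/0/0 1/0/1 1/0/2 1/1/0 1/1/1 1/1/2
target 0/1/0 ∈ {TSO,PSO}

SC:no TSO:yes PSO:yes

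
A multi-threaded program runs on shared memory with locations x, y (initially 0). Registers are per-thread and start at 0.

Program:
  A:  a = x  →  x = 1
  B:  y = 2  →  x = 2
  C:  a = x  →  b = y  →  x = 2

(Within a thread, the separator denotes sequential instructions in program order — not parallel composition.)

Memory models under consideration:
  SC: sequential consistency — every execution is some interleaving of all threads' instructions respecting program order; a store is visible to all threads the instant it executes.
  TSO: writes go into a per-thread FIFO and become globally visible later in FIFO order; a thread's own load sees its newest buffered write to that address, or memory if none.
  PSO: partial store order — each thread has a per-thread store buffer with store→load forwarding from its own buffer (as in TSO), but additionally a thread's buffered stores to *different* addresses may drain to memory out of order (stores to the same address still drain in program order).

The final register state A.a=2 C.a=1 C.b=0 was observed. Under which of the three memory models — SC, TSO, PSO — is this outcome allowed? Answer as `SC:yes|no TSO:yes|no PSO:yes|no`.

outcome vector order: (A.a,C.a,C.b)
SC: 9 outcomes — {000, 002, 010, 012, 022, 200, 202, 212, 222}
TSO: 9 outcomes — {000, 002, 010, 012, 022, 200, 202, 212, 222}
PSO: 12 outcomes — {000, 002, 010, 012, 020, 022, 200, 202, 210, 212, 220, 222}
target 210 ∈ {PSO}

SC:no TSO:no PSO:yes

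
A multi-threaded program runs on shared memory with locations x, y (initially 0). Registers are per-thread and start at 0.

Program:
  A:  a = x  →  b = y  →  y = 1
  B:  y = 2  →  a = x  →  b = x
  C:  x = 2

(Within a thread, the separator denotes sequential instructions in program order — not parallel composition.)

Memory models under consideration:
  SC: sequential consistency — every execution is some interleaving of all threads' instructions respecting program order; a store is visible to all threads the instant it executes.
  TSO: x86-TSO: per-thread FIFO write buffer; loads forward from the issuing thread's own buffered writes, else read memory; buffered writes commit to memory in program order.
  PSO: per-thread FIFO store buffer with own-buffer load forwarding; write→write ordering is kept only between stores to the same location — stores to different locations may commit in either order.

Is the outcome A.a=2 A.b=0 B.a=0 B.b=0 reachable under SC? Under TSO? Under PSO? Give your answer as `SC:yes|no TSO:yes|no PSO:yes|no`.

SC:no TSO:yes PSO:yes

outcome vector order: (A.a,A.b,B.a,B.b)
under SC → 0/0/0/0, 0/0/0/2, 0/0/2/2, 0/2/0/0, 0/2/0/2, 0/2/2/2, 2/0/2/2, 2/2/0/0, 2/2/0/2, 2/2/2/2
under TSO → 0/0/0/0, 0/0/0/2, 0/0/2/2, 0/2/0/0, 0/2/0/2, 0/2/2/2, 2/0/0/0, 2/0/0/2, 2/0/2/2, 2/2/0/0, 2/2/0/2, 2/2/2/2
under PSO → 0/0/0/0, 0/0/0/2, 0/0/2/2, 0/2/0/0, 0/2/0/2, 0/2/2/2, 2/0/0/0, 2/0/0/2, 2/0/2/2, 2/2/0/0, 2/2/0/2, 2/2/2/2
target 2/0/0/0 ∈ {TSO,PSO}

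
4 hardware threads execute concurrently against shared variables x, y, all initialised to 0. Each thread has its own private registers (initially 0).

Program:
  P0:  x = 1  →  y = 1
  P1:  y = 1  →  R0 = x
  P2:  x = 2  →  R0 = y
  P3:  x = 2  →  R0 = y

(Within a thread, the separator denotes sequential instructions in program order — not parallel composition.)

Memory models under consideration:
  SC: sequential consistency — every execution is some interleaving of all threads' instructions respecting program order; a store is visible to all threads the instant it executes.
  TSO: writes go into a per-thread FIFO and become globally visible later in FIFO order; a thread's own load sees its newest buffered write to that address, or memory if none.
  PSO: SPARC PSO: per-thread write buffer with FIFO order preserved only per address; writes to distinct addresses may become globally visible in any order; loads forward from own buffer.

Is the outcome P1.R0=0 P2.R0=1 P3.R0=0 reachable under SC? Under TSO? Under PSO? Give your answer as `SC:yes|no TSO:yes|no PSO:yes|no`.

outcome vector order: (P1.R0,P2.R0,P3.R0)
SC: 9 outcomes — {<0 1 1> <1 0 0> <1 0 1> <1 1 0> <1 1 1> <2 0 0> <2 0 1> <2 1 0> <2 1 1>}
TSO: 12 outcomes — {<0 0 0> <0 0 1> <0 1 0> <0 1 1> <1 0 0> <1 0 1> <1 1 0> <1 1 1> <2 0 0> <2 0 1> <2 1 0> <2 1 1>}
PSO: 12 outcomes — {<0 0 0> <0 0 1> <0 1 0> <0 1 1> <1 0 0> <1 0 1> <1 1 0> <1 1 1> <2 0 0> <2 0 1> <2 1 0> <2 1 1>}
target <0 1 0> ∈ {TSO,PSO}

SC:no TSO:yes PSO:yes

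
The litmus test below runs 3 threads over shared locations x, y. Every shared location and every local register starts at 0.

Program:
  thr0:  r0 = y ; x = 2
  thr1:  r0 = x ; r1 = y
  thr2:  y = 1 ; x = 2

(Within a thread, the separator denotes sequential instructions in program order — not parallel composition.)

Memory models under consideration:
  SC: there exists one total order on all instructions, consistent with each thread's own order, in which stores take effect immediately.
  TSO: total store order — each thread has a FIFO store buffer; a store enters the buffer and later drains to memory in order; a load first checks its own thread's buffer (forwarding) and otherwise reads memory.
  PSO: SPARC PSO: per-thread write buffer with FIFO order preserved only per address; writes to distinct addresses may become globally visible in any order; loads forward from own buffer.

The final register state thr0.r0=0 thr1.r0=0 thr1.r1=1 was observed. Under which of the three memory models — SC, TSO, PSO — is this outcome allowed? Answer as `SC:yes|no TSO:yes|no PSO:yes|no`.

outcome vector order: (thr0.r0,thr1.r0,thr1.r1)
SC (7): 000; 001; 020; 021; 100; 101; 121
TSO (7): 000; 001; 020; 021; 100; 101; 121
PSO (8): 000; 001; 020; 021; 100; 101; 120; 121
target 001 ∈ {SC,TSO,PSO}

SC:yes TSO:yes PSO:yes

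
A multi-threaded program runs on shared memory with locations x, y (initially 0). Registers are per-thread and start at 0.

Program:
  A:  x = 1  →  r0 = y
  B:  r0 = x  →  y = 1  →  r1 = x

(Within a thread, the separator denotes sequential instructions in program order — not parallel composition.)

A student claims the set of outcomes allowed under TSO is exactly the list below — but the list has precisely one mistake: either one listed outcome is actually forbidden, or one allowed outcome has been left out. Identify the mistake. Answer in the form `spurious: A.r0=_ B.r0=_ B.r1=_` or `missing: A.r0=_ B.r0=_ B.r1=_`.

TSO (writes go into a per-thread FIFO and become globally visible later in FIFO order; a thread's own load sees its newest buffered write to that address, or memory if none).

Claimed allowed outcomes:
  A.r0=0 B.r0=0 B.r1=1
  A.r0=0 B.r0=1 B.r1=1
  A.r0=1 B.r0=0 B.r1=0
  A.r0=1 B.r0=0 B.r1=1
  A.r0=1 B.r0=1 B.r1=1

outcome vector order: (A.r0,B.r0,B.r1)
TSO (6): 000 001 011 100 101 111
TSO∖claimed = {000}

missing: A.r0=0 B.r0=0 B.r1=0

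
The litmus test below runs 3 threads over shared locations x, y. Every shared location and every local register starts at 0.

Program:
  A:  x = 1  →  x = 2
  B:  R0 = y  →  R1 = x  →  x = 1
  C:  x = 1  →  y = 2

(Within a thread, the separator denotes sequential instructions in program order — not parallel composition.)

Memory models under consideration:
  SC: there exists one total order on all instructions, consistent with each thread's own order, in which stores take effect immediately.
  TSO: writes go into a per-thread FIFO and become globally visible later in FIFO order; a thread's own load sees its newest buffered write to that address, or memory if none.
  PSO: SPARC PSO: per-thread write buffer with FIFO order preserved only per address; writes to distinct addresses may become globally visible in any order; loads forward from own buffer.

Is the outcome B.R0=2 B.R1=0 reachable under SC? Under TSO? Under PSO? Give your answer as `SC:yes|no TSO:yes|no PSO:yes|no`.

outcome vector order: (B.R0,B.R1)
[SC] allowed = {0/0 0/1 0/2 2/1 2/2}
[TSO] allowed = {0/0 0/1 0/2 2/1 2/2}
[PSO] allowed = {0/0 0/1 0/2 2/0 2/1 2/2}
target 2/0 ∈ {PSO}

SC:no TSO:no PSO:yes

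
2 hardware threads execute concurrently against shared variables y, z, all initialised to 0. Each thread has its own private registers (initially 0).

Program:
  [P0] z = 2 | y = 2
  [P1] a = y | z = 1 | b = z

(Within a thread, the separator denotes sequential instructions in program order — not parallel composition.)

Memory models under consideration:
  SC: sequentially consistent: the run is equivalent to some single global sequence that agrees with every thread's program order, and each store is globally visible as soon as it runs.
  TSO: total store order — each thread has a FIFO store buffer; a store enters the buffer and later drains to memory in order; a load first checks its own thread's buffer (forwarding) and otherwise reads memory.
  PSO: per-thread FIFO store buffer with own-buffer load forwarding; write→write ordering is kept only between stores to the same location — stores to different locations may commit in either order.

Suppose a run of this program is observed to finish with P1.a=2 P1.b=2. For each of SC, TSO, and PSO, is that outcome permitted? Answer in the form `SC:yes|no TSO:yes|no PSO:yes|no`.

outcome vector order: (P1.a,P1.b)
SC (3): <0 1> <0 2> <2 1>
TSO (3): <0 1> <0 2> <2 1>
PSO (4): <0 1> <0 2> <2 1> <2 2>
target <2 2> ∈ {PSO}

SC:no TSO:no PSO:yes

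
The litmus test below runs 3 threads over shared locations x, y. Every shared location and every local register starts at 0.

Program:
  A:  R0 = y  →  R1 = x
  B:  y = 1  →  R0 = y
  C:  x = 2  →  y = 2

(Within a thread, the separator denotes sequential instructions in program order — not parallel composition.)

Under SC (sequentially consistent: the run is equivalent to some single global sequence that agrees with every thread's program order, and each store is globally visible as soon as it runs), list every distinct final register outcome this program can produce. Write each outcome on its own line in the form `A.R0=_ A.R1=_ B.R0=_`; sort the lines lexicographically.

outcome vector order: (A.R0,A.R1,B.R0)
|SC outcomes| = 10

A.R0=0 A.R1=0 B.R0=1
A.R0=0 A.R1=0 B.R0=2
A.R0=0 A.R1=2 B.R0=1
A.R0=0 A.R1=2 B.R0=2
A.R0=1 A.R1=0 B.R0=1
A.R0=1 A.R1=0 B.R0=2
A.R0=1 A.R1=2 B.R0=1
A.R0=1 A.R1=2 B.R0=2
A.R0=2 A.R1=2 B.R0=1
A.R0=2 A.R1=2 B.R0=2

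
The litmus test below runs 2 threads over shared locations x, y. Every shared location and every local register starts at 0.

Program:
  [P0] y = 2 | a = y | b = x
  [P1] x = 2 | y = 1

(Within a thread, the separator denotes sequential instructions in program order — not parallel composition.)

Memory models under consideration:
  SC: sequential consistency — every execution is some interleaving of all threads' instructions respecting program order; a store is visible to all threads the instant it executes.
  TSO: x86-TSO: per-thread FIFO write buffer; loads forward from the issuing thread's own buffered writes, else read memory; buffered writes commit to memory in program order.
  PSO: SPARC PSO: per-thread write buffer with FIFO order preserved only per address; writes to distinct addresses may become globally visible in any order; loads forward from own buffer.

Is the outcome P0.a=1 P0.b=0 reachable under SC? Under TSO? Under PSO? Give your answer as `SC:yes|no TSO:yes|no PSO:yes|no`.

SC:no TSO:no PSO:yes

outcome vector order: (P0.a,P0.b)
under SC → (1,2); (2,0); (2,2)
under TSO → (1,2); (2,0); (2,2)
under PSO → (1,0); (1,2); (2,0); (2,2)
target (1,0) ∈ {PSO}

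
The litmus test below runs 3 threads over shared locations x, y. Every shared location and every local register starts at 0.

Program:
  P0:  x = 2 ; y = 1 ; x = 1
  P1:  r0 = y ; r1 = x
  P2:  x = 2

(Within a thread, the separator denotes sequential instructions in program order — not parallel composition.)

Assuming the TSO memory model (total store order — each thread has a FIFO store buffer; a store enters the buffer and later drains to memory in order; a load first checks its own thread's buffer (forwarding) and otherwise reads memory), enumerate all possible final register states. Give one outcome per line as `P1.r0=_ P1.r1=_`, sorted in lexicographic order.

outcome vector order: (P1.r0,P1.r1)
|TSO outcomes| = 5

P1.r0=0 P1.r1=0
P1.r0=0 P1.r1=1
P1.r0=0 P1.r1=2
P1.r0=1 P1.r1=1
P1.r0=1 P1.r1=2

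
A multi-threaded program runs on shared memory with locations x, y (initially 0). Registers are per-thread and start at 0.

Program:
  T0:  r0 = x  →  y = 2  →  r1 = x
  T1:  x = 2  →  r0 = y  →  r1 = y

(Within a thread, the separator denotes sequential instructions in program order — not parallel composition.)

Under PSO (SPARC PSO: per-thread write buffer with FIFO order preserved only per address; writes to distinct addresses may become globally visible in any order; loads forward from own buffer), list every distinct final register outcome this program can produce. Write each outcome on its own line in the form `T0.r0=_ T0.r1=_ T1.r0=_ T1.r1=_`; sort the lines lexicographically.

outcome vector order: (T0.r0,T0.r1,T1.r0,T1.r1)
|PSO outcomes| = 9

T0.r0=0 T0.r1=0 T1.r0=0 T1.r1=0
T0.r0=0 T0.r1=0 T1.r0=0 T1.r1=2
T0.r0=0 T0.r1=0 T1.r0=2 T1.r1=2
T0.r0=0 T0.r1=2 T1.r0=0 T1.r1=0
T0.r0=0 T0.r1=2 T1.r0=0 T1.r1=2
T0.r0=0 T0.r1=2 T1.r0=2 T1.r1=2
T0.r0=2 T0.r1=2 T1.r0=0 T1.r1=0
T0.r0=2 T0.r1=2 T1.r0=0 T1.r1=2
T0.r0=2 T0.r1=2 T1.r0=2 T1.r1=2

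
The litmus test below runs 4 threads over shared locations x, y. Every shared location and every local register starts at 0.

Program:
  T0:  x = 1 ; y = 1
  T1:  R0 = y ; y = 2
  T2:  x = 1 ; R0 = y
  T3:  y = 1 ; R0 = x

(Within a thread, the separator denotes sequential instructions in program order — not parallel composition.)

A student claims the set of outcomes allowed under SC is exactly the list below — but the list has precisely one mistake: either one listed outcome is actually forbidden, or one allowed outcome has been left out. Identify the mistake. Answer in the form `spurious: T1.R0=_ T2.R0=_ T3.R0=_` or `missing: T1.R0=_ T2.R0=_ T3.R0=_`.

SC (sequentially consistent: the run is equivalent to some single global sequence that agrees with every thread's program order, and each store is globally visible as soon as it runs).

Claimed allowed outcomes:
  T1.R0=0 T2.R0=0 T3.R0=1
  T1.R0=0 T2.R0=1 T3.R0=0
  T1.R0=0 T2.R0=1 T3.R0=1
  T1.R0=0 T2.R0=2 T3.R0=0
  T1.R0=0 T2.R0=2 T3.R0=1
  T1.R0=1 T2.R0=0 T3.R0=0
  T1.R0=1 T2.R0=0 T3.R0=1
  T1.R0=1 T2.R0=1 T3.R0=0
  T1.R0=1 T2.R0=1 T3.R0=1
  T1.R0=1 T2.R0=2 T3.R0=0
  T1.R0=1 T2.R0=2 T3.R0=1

outcome vector order: (T1.R0,T2.R0,T3.R0)
under SC → <0 0 1>, <0 1 0>, <0 1 1>, <0 2 0>, <0 2 1>, <1 0 1>, <1 1 0>, <1 1 1>, <1 2 0>, <1 2 1>
claimed∖SC = {<1 0 0>}

spurious: T1.R0=1 T2.R0=0 T3.R0=0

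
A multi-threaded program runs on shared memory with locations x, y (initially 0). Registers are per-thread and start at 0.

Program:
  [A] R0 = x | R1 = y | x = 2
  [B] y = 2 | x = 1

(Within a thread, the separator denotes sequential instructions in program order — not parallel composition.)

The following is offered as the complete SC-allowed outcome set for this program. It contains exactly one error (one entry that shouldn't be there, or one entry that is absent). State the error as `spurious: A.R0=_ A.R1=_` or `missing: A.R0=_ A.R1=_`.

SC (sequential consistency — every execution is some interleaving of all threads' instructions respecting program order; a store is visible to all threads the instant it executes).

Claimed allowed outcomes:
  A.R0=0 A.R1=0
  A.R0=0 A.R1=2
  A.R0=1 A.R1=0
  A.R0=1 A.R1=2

outcome vector order: (A.R0,A.R1)
SC: 3 outcomes — {0/0, 0/2, 1/2}
claimed∖SC = {1/0}

spurious: A.R0=1 A.R1=0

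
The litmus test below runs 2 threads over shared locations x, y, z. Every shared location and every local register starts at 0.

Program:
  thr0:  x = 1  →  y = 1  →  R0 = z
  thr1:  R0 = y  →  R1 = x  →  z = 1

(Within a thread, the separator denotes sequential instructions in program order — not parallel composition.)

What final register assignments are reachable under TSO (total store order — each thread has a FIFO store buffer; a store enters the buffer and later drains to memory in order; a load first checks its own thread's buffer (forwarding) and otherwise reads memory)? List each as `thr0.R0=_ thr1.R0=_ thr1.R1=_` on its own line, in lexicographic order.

outcome vector order: (thr0.R0,thr1.R0,thr1.R1)
|TSO outcomes| = 6

thr0.R0=0 thr1.R0=0 thr1.R1=0
thr0.R0=0 thr1.R0=0 thr1.R1=1
thr0.R0=0 thr1.R0=1 thr1.R1=1
thr0.R0=1 thr1.R0=0 thr1.R1=0
thr0.R0=1 thr1.R0=0 thr1.R1=1
thr0.R0=1 thr1.R0=1 thr1.R1=1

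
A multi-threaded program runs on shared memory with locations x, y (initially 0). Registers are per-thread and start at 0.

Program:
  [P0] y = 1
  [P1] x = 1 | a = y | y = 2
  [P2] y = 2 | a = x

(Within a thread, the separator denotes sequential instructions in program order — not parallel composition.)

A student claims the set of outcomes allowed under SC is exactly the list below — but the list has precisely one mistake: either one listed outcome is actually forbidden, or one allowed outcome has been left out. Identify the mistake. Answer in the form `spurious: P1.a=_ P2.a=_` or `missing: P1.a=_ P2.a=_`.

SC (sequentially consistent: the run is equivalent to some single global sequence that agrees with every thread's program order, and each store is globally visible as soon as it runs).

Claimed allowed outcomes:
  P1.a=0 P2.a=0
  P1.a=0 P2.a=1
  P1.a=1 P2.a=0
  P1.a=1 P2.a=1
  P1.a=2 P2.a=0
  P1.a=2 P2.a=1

spurious: P1.a=0 P2.a=0

outcome vector order: (P1.a,P2.a)
SC: 5 outcomes — {0/1, 1/0, 1/1, 2/0, 2/1}
claimed∖SC = {0/0}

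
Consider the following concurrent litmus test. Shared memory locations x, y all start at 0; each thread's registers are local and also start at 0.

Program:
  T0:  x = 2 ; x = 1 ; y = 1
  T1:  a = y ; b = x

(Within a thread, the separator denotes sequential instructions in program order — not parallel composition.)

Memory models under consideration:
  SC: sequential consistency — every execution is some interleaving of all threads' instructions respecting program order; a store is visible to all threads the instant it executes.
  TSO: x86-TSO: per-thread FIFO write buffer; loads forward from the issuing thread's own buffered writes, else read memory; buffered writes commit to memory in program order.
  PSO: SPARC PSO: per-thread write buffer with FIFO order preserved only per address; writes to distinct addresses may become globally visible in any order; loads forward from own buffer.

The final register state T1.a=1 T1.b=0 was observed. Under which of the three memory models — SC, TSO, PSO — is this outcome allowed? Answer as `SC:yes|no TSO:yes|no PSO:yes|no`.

SC:no TSO:no PSO:yes

outcome vector order: (T1.a,T1.b)
[SC] allowed = {(0,0), (0,1), (0,2), (1,1)}
[TSO] allowed = {(0,0), (0,1), (0,2), (1,1)}
[PSO] allowed = {(0,0), (0,1), (0,2), (1,0), (1,1), (1,2)}
target (1,0) ∈ {PSO}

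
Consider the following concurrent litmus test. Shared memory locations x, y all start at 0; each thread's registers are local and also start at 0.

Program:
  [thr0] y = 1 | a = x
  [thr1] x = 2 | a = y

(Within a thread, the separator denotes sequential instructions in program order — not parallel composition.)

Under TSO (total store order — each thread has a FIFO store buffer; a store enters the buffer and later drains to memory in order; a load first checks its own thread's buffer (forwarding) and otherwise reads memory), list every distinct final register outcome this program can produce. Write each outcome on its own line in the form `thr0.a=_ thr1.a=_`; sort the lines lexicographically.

outcome vector order: (thr0.a,thr1.a)
|TSO outcomes| = 4

thr0.a=0 thr1.a=0
thr0.a=0 thr1.a=1
thr0.a=2 thr1.a=0
thr0.a=2 thr1.a=1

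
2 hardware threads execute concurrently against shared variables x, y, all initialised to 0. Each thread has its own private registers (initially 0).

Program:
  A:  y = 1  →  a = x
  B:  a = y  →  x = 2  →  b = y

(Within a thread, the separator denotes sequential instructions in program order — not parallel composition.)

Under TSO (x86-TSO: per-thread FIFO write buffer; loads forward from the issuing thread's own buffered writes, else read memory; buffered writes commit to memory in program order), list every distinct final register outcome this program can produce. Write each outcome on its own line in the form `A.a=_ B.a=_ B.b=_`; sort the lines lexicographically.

outcome vector order: (A.a,B.a,B.b)
|TSO outcomes| = 6

A.a=0 B.a=0 B.b=0
A.a=0 B.a=0 B.b=1
A.a=0 B.a=1 B.b=1
A.a=2 B.a=0 B.b=0
A.a=2 B.a=0 B.b=1
A.a=2 B.a=1 B.b=1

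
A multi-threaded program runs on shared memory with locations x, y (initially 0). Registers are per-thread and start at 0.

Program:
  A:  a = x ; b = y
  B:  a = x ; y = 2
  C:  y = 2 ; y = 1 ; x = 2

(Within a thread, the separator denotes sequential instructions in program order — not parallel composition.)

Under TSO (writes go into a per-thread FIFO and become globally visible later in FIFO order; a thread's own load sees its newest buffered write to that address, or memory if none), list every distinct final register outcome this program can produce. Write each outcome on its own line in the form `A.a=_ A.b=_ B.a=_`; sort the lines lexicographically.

A.a=0 A.b=0 B.a=0
A.a=0 A.b=0 B.a=2
A.a=0 A.b=1 B.a=0
A.a=0 A.b=1 B.a=2
A.a=0 A.b=2 B.a=0
A.a=0 A.b=2 B.a=2
A.a=2 A.b=1 B.a=0
A.a=2 A.b=1 B.a=2
A.a=2 A.b=2 B.a=0
A.a=2 A.b=2 B.a=2

outcome vector order: (A.a,A.b,B.a)
|TSO outcomes| = 10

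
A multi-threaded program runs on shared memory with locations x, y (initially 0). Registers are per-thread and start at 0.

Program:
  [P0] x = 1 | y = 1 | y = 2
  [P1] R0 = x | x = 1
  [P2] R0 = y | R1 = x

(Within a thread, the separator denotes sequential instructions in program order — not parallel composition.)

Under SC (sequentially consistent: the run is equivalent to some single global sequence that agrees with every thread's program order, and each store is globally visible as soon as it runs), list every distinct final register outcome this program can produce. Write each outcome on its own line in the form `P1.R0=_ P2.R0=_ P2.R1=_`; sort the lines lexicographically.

outcome vector order: (P1.R0,P2.R0,P2.R1)
|SC outcomes| = 8

P1.R0=0 P2.R0=0 P2.R1=0
P1.R0=0 P2.R0=0 P2.R1=1
P1.R0=0 P2.R0=1 P2.R1=1
P1.R0=0 P2.R0=2 P2.R1=1
P1.R0=1 P2.R0=0 P2.R1=0
P1.R0=1 P2.R0=0 P2.R1=1
P1.R0=1 P2.R0=1 P2.R1=1
P1.R0=1 P2.R0=2 P2.R1=1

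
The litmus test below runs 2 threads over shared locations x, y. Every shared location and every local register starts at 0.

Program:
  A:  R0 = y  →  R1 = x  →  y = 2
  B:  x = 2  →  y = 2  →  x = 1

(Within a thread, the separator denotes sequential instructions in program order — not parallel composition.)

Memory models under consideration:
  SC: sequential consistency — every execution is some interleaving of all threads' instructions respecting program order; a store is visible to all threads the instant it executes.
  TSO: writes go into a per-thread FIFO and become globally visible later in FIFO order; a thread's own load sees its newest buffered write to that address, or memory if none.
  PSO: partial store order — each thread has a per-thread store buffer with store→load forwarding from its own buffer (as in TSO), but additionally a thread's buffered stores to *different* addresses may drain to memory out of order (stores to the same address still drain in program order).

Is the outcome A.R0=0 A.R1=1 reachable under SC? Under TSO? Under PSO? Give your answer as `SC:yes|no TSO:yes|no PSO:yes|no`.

SC:yes TSO:yes PSO:yes

outcome vector order: (A.R0,A.R1)
[SC] allowed = {00 01 02 21 22}
[TSO] allowed = {00 01 02 21 22}
[PSO] allowed = {00 01 02 20 21 22}
target 01 ∈ {SC,TSO,PSO}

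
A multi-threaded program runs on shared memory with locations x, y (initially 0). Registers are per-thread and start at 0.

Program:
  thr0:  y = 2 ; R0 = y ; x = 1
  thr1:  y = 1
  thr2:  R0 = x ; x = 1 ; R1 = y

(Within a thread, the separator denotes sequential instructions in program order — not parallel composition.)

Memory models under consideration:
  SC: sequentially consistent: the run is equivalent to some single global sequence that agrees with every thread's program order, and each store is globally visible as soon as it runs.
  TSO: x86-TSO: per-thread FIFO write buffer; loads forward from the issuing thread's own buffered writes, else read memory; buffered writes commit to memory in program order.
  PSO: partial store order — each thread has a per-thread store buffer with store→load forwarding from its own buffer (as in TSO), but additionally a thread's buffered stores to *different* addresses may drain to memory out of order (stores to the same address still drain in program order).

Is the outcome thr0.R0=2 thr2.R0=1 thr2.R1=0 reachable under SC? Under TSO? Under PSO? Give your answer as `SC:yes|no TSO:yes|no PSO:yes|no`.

outcome vector order: (thr0.R0,thr2.R0,thr2.R1)
[SC] allowed = {(1,0,0); (1,0,1); (1,0,2); (1,1,1); (2,0,0); (2,0,1); (2,0,2); (2,1,1); (2,1,2)}
[TSO] allowed = {(1,0,0); (1,0,1); (1,0,2); (1,1,1); (2,0,0); (2,0,1); (2,0,2); (2,1,1); (2,1,2)}
[PSO] allowed = {(1,0,0); (1,0,1); (1,0,2); (1,1,1); (2,0,0); (2,0,1); (2,0,2); (2,1,0); (2,1,1); (2,1,2)}
target (2,1,0) ∈ {PSO}

SC:no TSO:no PSO:yes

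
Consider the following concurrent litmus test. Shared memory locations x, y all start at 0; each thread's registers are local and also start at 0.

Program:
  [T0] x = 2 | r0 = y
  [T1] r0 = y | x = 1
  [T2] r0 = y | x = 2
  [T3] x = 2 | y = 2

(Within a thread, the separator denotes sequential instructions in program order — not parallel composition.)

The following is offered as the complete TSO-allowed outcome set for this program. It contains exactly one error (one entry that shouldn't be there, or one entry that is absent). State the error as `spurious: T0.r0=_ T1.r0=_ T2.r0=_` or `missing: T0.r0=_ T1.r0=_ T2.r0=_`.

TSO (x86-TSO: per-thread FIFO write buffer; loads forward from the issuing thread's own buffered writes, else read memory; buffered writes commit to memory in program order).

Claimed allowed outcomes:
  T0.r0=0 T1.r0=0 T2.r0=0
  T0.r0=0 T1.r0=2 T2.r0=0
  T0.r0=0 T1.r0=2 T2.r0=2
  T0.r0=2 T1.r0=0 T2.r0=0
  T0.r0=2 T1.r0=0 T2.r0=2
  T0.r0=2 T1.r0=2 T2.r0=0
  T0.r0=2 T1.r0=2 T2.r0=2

missing: T0.r0=0 T1.r0=0 T2.r0=2

outcome vector order: (T0.r0,T1.r0,T2.r0)
TSO: 8 outcomes — {<0 0 0> <0 0 2> <0 2 0> <0 2 2> <2 0 0> <2 0 2> <2 2 0> <2 2 2>}
TSO∖claimed = {<0 0 2>}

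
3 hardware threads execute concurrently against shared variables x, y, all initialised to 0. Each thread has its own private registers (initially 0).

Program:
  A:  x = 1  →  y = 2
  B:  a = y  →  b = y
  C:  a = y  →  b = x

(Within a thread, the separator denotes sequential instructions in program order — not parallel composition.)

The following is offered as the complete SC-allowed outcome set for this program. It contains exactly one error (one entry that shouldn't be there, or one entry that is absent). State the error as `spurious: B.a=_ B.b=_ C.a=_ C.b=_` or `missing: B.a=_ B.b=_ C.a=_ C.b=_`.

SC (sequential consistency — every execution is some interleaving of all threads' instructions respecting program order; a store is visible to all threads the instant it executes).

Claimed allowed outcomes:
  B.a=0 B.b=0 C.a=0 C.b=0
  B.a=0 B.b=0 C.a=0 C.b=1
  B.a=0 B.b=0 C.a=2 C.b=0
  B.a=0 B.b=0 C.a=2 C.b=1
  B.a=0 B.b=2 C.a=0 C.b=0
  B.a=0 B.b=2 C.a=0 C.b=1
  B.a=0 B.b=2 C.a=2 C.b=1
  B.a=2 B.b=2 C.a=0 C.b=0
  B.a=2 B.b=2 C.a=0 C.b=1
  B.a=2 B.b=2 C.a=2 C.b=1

outcome vector order: (B.a,B.b,C.a,C.b)
SC: 9 outcomes — {<0 0 0 0> <0 0 0 1> <0 0 2 1> <0 2 0 0> <0 2 0 1> <0 2 2 1> <2 2 0 0> <2 2 0 1> <2 2 2 1>}
claimed∖SC = {<0 0 2 0>}

spurious: B.a=0 B.b=0 C.a=2 C.b=0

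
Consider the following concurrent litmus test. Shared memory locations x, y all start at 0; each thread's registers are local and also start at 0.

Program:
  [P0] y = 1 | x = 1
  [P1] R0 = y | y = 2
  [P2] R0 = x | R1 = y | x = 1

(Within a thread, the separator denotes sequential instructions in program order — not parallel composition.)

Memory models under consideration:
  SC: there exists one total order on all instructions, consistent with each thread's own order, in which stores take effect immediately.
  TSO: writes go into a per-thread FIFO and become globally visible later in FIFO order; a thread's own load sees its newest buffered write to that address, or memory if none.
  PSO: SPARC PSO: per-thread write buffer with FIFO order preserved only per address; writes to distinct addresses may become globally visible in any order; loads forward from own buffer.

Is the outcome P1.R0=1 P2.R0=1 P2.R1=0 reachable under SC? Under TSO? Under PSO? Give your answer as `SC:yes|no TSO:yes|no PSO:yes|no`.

SC:no TSO:no PSO:yes

outcome vector order: (P1.R0,P2.R0,P2.R1)
SC (10): 000, 001, 002, 011, 012, 100, 101, 102, 111, 112
TSO (10): 000, 001, 002, 011, 012, 100, 101, 102, 111, 112
PSO (12): 000, 001, 002, 010, 011, 012, 100, 101, 102, 110, 111, 112
target 110 ∈ {PSO}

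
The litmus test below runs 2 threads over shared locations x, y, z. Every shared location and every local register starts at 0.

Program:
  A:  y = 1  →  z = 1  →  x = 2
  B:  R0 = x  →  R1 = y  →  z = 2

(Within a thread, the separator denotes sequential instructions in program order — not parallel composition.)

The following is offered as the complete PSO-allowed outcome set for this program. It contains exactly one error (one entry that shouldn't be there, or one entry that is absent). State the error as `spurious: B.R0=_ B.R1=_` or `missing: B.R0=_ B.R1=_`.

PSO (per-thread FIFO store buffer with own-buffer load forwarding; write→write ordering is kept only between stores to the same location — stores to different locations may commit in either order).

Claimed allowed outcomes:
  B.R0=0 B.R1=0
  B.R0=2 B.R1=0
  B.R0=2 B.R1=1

outcome vector order: (B.R0,B.R1)
PSO (4): <0 0> <0 1> <2 0> <2 1>
PSO∖claimed = {<0 1>}

missing: B.R0=0 B.R1=1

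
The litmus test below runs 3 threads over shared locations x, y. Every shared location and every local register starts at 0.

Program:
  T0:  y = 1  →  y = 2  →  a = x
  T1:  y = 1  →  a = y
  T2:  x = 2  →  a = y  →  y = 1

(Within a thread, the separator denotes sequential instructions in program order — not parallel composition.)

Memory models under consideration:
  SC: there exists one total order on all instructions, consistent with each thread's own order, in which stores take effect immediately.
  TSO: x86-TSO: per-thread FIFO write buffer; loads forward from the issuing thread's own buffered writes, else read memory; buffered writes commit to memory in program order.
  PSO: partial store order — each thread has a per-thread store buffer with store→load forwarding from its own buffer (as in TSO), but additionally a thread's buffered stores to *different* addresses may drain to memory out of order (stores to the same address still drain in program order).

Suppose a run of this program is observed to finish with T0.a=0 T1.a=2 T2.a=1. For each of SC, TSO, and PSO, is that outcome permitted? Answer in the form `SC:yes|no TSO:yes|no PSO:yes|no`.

outcome vector order: (T0.a,T1.a,T2.a)
[SC] allowed = {011 012 022 210 211 212 220 221 222}
[TSO] allowed = {010 011 012 020 021 022 210 211 212 220 221 222}
[PSO] allowed = {010 011 012 020 021 022 210 211 212 220 221 222}
target 021 ∈ {TSO,PSO}

SC:no TSO:yes PSO:yes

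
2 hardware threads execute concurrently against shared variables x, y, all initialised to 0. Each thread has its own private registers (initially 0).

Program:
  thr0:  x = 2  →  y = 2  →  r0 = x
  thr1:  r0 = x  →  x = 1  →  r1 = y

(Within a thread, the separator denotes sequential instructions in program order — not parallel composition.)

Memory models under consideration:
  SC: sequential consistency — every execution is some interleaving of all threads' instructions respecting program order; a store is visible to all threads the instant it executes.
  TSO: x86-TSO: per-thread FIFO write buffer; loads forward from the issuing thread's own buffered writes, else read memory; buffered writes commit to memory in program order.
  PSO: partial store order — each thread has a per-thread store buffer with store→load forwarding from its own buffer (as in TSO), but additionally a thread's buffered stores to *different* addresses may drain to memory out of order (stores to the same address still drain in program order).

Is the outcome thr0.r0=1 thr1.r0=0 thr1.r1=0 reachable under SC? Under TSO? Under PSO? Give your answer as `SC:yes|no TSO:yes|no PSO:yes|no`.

outcome vector order: (thr0.r0,thr1.r0,thr1.r1)
SC (7): <1 0 0> <1 0 2> <1 2 0> <1 2 2> <2 0 0> <2 0 2> <2 2 2>
TSO (8): <1 0 0> <1 0 2> <1 2 0> <1 2 2> <2 0 0> <2 0 2> <2 2 0> <2 2 2>
PSO (8): <1 0 0> <1 0 2> <1 2 0> <1 2 2> <2 0 0> <2 0 2> <2 2 0> <2 2 2>
target <1 0 0> ∈ {SC,TSO,PSO}

SC:yes TSO:yes PSO:yes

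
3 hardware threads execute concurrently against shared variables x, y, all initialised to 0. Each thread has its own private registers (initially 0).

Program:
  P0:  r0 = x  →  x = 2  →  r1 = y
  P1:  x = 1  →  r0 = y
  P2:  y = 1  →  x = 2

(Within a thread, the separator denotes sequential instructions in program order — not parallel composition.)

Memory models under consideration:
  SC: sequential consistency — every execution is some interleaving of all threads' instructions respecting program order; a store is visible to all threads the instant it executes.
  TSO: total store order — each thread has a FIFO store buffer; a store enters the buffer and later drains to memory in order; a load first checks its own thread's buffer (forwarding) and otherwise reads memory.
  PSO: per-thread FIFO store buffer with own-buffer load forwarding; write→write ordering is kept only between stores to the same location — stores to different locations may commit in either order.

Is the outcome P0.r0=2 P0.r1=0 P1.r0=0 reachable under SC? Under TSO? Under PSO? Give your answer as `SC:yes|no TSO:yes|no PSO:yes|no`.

SC:no TSO:no PSO:yes

outcome vector order: (P0.r0,P0.r1,P1.r0)
under SC → <0 0 0> <0 0 1> <0 1 0> <0 1 1> <1 0 0> <1 0 1> <1 1 0> <1 1 1> <2 1 0> <2 1 1>
under TSO → <0 0 0> <0 0 1> <0 1 0> <0 1 1> <1 0 0> <1 0 1> <1 1 0> <1 1 1> <2 1 0> <2 1 1>
under PSO → <0 0 0> <0 0 1> <0 1 0> <0 1 1> <1 0 0> <1 0 1> <1 1 0> <1 1 1> <2 0 0> <2 0 1> <2 1 0> <2 1 1>
target <2 0 0> ∈ {PSO}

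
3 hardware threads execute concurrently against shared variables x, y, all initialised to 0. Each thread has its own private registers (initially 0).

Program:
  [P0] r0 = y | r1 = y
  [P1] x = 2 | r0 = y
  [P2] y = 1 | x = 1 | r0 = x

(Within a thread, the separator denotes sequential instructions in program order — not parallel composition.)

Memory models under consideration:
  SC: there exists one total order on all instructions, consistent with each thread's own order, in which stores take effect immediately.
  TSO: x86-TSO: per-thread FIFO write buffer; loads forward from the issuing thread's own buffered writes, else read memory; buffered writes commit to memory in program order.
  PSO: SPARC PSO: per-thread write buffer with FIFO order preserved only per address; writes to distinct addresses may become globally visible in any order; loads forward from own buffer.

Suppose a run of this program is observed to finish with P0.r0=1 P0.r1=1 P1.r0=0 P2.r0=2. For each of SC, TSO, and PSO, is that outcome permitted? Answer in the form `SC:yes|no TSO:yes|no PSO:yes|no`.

SC:no TSO:yes PSO:yes

outcome vector order: (P0.r0,P0.r1,P1.r0,P2.r0)
under SC → (0,0,0,1); (0,0,1,1); (0,0,1,2); (0,1,0,1); (0,1,1,1); (0,1,1,2); (1,1,0,1); (1,1,1,1); (1,1,1,2)
under TSO → (0,0,0,1); (0,0,0,2); (0,0,1,1); (0,0,1,2); (0,1,0,1); (0,1,0,2); (0,1,1,1); (0,1,1,2); (1,1,0,1); (1,1,0,2); (1,1,1,1); (1,1,1,2)
under PSO → (0,0,0,1); (0,0,0,2); (0,0,1,1); (0,0,1,2); (0,1,0,1); (0,1,0,2); (0,1,1,1); (0,1,1,2); (1,1,0,1); (1,1,0,2); (1,1,1,1); (1,1,1,2)
target (1,1,0,2) ∈ {TSO,PSO}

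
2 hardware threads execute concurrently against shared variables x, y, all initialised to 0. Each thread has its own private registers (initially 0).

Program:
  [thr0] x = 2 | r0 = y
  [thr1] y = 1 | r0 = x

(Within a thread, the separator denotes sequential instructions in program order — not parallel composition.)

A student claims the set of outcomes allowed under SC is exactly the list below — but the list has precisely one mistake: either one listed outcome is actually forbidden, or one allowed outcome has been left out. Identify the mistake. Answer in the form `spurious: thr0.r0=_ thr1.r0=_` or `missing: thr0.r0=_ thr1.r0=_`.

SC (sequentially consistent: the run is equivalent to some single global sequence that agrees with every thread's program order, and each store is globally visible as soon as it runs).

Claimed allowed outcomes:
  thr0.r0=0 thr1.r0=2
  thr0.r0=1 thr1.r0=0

missing: thr0.r0=1 thr1.r0=2

outcome vector order: (thr0.r0,thr1.r0)
SC: 3 outcomes — {0/2 1/0 1/2}
SC∖claimed = {1/2}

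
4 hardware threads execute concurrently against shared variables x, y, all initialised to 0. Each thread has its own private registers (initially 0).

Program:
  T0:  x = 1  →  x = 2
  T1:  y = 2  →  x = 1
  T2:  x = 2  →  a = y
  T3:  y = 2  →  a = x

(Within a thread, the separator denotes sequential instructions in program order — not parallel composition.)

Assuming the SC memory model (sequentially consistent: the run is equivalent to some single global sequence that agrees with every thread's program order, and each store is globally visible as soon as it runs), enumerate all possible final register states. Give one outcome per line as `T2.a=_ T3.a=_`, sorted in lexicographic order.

T2.a=0 T3.a=1
T2.a=0 T3.a=2
T2.a=2 T3.a=0
T2.a=2 T3.a=1
T2.a=2 T3.a=2

outcome vector order: (T2.a,T3.a)
|SC outcomes| = 5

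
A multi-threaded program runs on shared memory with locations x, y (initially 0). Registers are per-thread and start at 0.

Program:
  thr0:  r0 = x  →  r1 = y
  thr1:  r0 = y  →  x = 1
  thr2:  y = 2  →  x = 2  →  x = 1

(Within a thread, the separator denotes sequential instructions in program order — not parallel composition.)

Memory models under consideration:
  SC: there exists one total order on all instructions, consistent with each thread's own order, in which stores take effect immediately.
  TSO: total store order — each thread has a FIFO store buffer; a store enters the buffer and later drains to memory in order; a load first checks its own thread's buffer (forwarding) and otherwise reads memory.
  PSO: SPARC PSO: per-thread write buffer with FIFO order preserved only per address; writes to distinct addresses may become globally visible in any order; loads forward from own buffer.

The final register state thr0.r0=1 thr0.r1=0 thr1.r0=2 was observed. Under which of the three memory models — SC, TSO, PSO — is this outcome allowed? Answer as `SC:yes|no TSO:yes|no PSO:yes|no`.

outcome vector order: (thr0.r0,thr0.r1,thr1.r0)
[SC] allowed = {0/0/0; 0/0/2; 0/2/0; 0/2/2; 1/0/0; 1/2/0; 1/2/2; 2/2/0; 2/2/2}
[TSO] allowed = {0/0/0; 0/0/2; 0/2/0; 0/2/2; 1/0/0; 1/2/0; 1/2/2; 2/2/0; 2/2/2}
[PSO] allowed = {0/0/0; 0/0/2; 0/2/0; 0/2/2; 1/0/0; 1/0/2; 1/2/0; 1/2/2; 2/0/0; 2/0/2; 2/2/0; 2/2/2}
target 1/0/2 ∈ {PSO}

SC:no TSO:no PSO:yes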